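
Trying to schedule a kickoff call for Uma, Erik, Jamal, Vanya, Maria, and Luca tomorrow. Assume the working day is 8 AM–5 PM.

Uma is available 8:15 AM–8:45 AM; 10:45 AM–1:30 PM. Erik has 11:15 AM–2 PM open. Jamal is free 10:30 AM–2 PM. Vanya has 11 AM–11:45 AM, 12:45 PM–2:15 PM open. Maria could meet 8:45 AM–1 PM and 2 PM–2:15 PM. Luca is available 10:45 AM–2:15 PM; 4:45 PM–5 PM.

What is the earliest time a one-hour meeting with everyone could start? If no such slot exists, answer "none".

Uma ∩ Erik: 11:15-13:30.
Uma ∩ Erik ∩ Jamal: 11:15-13:30.
Uma ∩ Erik ∩ Jamal ∩ Vanya: 11:15-11:45, 12:45-13:30.
Uma ∩ Erik ∩ Jamal ∩ Vanya ∩ Maria: 11:15-11:45, 12:45-13:00.
Uma ∩ Erik ∩ Jamal ∩ Vanya ∩ Maria ∩ Luca: 11:15-11:45, 12:45-13:00.
No common window is at least 60 minutes long.

none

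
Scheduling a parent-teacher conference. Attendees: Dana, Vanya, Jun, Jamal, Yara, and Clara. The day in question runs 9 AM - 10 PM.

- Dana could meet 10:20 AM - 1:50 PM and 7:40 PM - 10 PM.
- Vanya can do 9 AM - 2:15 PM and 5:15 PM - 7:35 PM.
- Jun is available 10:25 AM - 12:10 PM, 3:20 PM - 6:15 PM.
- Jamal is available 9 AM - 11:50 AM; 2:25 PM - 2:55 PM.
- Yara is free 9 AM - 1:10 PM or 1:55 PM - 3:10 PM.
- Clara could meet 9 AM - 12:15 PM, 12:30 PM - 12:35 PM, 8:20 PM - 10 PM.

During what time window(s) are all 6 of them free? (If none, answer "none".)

Dana ∩ Vanya: 10:20-13:50.
Dana ∩ Vanya ∩ Jun: 10:25-12:10.
Dana ∩ Vanya ∩ Jun ∩ Jamal: 10:25-11:50.
Dana ∩ Vanya ∩ Jun ∩ Jamal ∩ Yara: 10:25-11:50.
Dana ∩ Vanya ∩ Jun ∩ Jamal ∩ Yara ∩ Clara: 10:25-11:50.

10:25-11:50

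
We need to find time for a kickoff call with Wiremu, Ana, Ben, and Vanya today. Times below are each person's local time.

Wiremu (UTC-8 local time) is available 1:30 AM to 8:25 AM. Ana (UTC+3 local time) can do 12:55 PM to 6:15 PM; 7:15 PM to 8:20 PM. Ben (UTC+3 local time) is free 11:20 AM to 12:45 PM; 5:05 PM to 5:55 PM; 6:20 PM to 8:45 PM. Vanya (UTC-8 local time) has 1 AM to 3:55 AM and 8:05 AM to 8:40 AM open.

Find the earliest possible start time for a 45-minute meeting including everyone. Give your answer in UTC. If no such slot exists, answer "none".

Wiremu in UTC: 09:30-16:25 (add 8h to convert from UTC-8).
Ana in UTC: 09:55-15:15, 16:15-17:20 (subtract 3h to convert from UTC+3).
Ben in UTC: 08:20-09:45, 14:05-14:55, 15:20-17:45 (subtract 3h to convert from UTC+3).
Vanya in UTC: 09:00-11:55, 16:05-16:40 (add 8h to convert from UTC-8).
Wiremu ∩ Ana: 09:55-15:15, 16:15-16:25.
Wiremu ∩ Ana ∩ Ben: 14:05-14:55, 16:15-16:25.
Wiremu ∩ Ana ∩ Ben ∩ Vanya: 16:15-16:25.
Those are the intersection windows.
No common window is at least 45 minutes long.

none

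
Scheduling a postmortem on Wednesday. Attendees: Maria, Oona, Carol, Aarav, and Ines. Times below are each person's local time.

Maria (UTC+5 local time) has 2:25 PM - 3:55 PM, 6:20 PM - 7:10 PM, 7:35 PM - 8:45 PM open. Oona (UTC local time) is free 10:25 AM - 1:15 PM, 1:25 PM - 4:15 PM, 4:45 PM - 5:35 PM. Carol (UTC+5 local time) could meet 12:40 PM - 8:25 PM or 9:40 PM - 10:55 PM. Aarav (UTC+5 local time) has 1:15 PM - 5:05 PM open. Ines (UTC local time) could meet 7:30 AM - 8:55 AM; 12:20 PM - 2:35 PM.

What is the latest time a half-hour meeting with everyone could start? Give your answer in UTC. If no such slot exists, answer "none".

none

Maria in UTC: 09:25-10:55, 13:20-14:10, 14:35-15:45 (subtract 5h to convert from UTC+5).
Oona in UTC: 10:25-13:15, 13:25-16:15, 16:45-17:35.
Carol in UTC: 07:40-15:25, 16:40-17:55 (subtract 5h to convert from UTC+5).
Aarav in UTC: 08:15-12:05 (subtract 5h to convert from UTC+5).
Ines in UTC: 07:30-08:55, 12:20-14:35.
Maria ∩ Oona: 10:25-10:55, 13:25-14:10, 14:35-15:45.
Maria ∩ Oona ∩ Carol: 10:25-10:55, 13:25-14:10, 14:35-15:25.
Maria ∩ Oona ∩ Carol ∩ Aarav: 10:25-10:55.
Maria ∩ Oona ∩ Carol ∩ Aarav ∩ Ines: ∅.
There is no time when everyone is free.
No common window is at least 30 minutes long.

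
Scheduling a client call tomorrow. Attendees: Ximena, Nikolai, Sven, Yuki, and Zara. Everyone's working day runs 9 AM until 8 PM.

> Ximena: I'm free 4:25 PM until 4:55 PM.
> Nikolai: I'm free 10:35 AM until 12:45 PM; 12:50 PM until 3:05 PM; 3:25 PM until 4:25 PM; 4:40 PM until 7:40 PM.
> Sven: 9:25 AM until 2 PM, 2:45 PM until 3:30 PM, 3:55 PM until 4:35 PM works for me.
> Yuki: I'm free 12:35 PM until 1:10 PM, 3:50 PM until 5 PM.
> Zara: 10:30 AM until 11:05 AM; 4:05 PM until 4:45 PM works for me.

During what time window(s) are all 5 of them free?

none

Ximena ∩ Nikolai: 16:40-16:55.
Ximena ∩ Nikolai ∩ Sven: ∅.
Ximena ∩ Nikolai ∩ Sven ∩ Yuki: ∅.
Ximena ∩ Nikolai ∩ Sven ∩ Yuki ∩ Zara: ∅.
There is no time when everyone is free.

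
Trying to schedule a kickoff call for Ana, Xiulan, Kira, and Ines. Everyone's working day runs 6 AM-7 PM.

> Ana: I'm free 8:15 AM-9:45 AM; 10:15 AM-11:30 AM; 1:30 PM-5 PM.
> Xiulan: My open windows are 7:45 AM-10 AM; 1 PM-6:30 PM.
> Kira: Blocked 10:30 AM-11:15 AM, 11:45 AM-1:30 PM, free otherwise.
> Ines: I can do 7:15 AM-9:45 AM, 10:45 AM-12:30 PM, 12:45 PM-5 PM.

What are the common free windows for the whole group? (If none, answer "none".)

Ana free: 08:15-09:45, 10:15-11:30, 13:30-17:00.
Xiulan free: 07:45-10:00, 13:00-18:30.
Kira free: 06:00-10:30, 11:15-11:45, 13:30-19:00 (invert busy blocks within the working day).
Ines free: 07:15-09:45, 10:45-12:30, 12:45-17:00.
Ana ∩ Xiulan: 08:15-09:45, 13:30-17:00.
Ana ∩ Xiulan ∩ Kira: 08:15-09:45, 13:30-17:00.
Ana ∩ Xiulan ∩ Kira ∩ Ines: 08:15-09:45, 13:30-17:00.
So the common availability across everyone is 08:15-09:45, 13:30-17:00.

08:15-09:45, 13:30-17:00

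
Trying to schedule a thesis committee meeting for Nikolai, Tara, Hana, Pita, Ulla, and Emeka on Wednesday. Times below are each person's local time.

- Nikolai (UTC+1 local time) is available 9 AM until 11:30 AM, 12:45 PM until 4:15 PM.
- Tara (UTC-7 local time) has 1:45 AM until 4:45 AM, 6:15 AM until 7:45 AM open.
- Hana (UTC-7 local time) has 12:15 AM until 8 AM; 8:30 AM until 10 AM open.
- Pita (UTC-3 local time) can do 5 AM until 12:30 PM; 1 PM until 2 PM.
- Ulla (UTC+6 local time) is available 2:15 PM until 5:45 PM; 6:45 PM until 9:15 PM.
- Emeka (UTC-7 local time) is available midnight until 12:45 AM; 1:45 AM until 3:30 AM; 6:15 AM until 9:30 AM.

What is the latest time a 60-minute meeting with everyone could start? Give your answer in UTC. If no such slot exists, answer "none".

13:45

Nikolai in UTC: 08:00-10:30, 11:45-15:15 (subtract 1h to convert from UTC+1).
Tara in UTC: 08:45-11:45, 13:15-14:45 (add 7h to convert from UTC-7).
Hana in UTC: 07:15-15:00, 15:30-17:00 (add 7h to convert from UTC-7).
Pita in UTC: 08:00-15:30, 16:00-17:00 (add 3h to convert from UTC-3).
Ulla in UTC: 08:15-11:45, 12:45-15:15 (subtract 6h to convert from UTC+6).
Emeka in UTC: 07:00-07:45, 08:45-10:30, 13:15-16:30 (add 7h to convert from UTC-7).
Nikolai ∩ Tara: 08:45-10:30, 13:15-14:45.
Nikolai ∩ Tara ∩ Hana: 08:45-10:30, 13:15-14:45.
Nikolai ∩ Tara ∩ Hana ∩ Pita: 08:45-10:30, 13:15-14:45.
Nikolai ∩ Tara ∩ Hana ∩ Pita ∩ Ulla: 08:45-10:30, 13:15-14:45.
Nikolai ∩ Tara ∩ Hana ∩ Pita ∩ Ulla ∩ Emeka: 08:45-10:30, 13:15-14:45.
The last common window of at least 60 minutes is 13:15-14:45; a 60-minute meeting can start as late as 13:45 and still end by 14:45.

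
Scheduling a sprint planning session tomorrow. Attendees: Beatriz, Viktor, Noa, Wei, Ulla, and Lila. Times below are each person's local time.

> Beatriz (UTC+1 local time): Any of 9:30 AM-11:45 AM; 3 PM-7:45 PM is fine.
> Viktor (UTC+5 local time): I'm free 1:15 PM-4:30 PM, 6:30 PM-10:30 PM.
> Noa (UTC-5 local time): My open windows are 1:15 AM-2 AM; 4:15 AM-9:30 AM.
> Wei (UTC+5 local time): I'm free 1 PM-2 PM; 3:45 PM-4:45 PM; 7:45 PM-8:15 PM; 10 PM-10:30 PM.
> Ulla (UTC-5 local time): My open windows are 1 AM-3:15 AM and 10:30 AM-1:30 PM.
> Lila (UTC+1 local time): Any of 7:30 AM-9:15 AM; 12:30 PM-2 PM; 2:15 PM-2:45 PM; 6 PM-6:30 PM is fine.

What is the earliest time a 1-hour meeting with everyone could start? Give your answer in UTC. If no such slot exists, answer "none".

none

Beatriz in UTC: 08:30-10:45, 14:00-18:45 (subtract 1h to convert from UTC+1).
Viktor in UTC: 08:15-11:30, 13:30-17:30 (subtract 5h to convert from UTC+5).
Noa in UTC: 06:15-07:00, 09:15-14:30 (add 5h to convert from UTC-5).
Wei in UTC: 08:00-09:00, 10:45-11:45, 14:45-15:15, 17:00-17:30 (subtract 5h to convert from UTC+5).
Ulla in UTC: 06:00-08:15, 15:30-18:30 (add 5h to convert from UTC-5).
Lila in UTC: 06:30-08:15, 11:30-13:00, 13:15-13:45, 17:00-17:30 (subtract 1h to convert from UTC+1).
Beatriz ∩ Viktor: 08:30-10:45, 14:00-17:30.
Beatriz ∩ Viktor ∩ Noa: 09:15-10:45, 14:00-14:30.
Beatriz ∩ Viktor ∩ Noa ∩ Wei: ∅.
Beatriz ∩ Viktor ∩ Noa ∩ Wei ∩ Ulla: ∅.
Beatriz ∩ Viktor ∩ Noa ∩ Wei ∩ Ulla ∩ Lila: ∅.
There is no time when everyone is free.
No common window is at least 60 minutes long.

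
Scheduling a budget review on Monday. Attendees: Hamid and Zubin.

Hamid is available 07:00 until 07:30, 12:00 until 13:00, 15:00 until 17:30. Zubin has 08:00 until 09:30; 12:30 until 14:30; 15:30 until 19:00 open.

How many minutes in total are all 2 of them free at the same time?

150

Hamid ∩ Zubin: 12:30-13:00, 15:30-17:30.
Summing the common windows: 30 + 120 = 150 minutes.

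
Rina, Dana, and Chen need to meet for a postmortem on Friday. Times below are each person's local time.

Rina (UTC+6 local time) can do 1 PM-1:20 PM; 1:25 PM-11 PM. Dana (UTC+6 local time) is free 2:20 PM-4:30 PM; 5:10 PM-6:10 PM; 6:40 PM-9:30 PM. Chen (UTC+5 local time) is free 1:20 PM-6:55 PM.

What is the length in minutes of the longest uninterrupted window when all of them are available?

Rina in UTC: 07:00-07:20, 07:25-17:00 (subtract 6h to convert from UTC+6).
Dana in UTC: 08:20-10:30, 11:10-12:10, 12:40-15:30 (subtract 6h to convert from UTC+6).
Chen in UTC: 08:20-13:55 (subtract 5h to convert from UTC+5).
Rina ∩ Dana: 08:20-10:30, 11:10-12:10, 12:40-15:30.
Rina ∩ Dana ∩ Chen: 08:20-10:30, 11:10-12:10, 12:40-13:55.
The longest is 08:20-10:30 at 130 minutes.

130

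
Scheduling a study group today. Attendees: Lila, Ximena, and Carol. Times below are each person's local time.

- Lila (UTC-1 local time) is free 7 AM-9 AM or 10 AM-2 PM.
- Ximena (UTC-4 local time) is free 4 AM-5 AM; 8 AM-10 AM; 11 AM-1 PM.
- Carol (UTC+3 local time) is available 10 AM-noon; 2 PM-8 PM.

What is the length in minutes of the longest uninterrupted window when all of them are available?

Lila in UTC: 08:00-10:00, 11:00-15:00 (add 1h to convert from UTC-1).
Ximena in UTC: 08:00-09:00, 12:00-14:00, 15:00-17:00 (add 4h to convert from UTC-4).
Carol in UTC: 07:00-09:00, 11:00-17:00 (subtract 3h to convert from UTC+3).
Lila ∩ Ximena: 08:00-09:00, 12:00-14:00.
Lila ∩ Ximena ∩ Carol: 08:00-09:00, 12:00-14:00.
The longest is 12:00-14:00 at 120 minutes.

120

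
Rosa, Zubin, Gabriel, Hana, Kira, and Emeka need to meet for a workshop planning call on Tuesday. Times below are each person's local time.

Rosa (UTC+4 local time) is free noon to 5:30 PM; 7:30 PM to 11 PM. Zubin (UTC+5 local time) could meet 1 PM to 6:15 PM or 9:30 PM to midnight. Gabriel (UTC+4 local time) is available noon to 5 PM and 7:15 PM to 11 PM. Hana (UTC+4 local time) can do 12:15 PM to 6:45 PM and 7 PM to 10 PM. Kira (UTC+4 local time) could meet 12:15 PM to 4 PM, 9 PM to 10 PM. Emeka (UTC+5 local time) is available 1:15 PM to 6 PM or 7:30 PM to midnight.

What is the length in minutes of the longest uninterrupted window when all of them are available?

Rosa in UTC: 08:00-13:30, 15:30-19:00 (subtract 4h to convert from UTC+4).
Zubin in UTC: 08:00-13:15, 16:30-19:00 (subtract 5h to convert from UTC+5).
Gabriel in UTC: 08:00-13:00, 15:15-19:00 (subtract 4h to convert from UTC+4).
Hana in UTC: 08:15-14:45, 15:00-18:00 (subtract 4h to convert from UTC+4).
Kira in UTC: 08:15-12:00, 17:00-18:00 (subtract 4h to convert from UTC+4).
Emeka in UTC: 08:15-13:00, 14:30-19:00 (subtract 5h to convert from UTC+5).
Rosa ∩ Zubin: 08:00-13:15, 16:30-19:00.
Rosa ∩ Zubin ∩ Gabriel: 08:00-13:00, 16:30-19:00.
Rosa ∩ Zubin ∩ Gabriel ∩ Hana: 08:15-13:00, 16:30-18:00.
Rosa ∩ Zubin ∩ Gabriel ∩ Hana ∩ Kira: 08:15-12:00, 17:00-18:00.
Rosa ∩ Zubin ∩ Gabriel ∩ Hana ∩ Kira ∩ Emeka: 08:15-12:00, 17:00-18:00.
So the common availability across everyone is 08:15-12:00, 17:00-18:00.
The longest is 08:15-12:00 at 225 minutes.

225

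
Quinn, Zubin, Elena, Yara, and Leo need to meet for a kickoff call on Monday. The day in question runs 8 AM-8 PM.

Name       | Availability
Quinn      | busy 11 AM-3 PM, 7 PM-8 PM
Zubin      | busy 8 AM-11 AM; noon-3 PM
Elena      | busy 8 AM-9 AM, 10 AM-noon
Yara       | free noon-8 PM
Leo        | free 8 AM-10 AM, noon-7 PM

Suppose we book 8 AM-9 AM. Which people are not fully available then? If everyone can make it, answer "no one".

Elena, Yara, Zubin

Quinn free: 08:00-11:00, 15:00-19:00 (invert busy blocks within the working day).
Zubin free: 11:00-12:00, 15:00-20:00 (invert busy blocks within the working day).
Elena free: 09:00-10:00, 12:00-20:00 (invert busy blocks within the working day).
Yara free: 12:00-20:00.
Leo free: 08:00-10:00, 12:00-19:00.
Quinn: free for 08:00-09:00. Zubin: not fully free for 08:00-09:00. Elena: not fully free for 08:00-09:00. Yara: not fully free for 08:00-09:00. Leo: free for 08:00-09:00.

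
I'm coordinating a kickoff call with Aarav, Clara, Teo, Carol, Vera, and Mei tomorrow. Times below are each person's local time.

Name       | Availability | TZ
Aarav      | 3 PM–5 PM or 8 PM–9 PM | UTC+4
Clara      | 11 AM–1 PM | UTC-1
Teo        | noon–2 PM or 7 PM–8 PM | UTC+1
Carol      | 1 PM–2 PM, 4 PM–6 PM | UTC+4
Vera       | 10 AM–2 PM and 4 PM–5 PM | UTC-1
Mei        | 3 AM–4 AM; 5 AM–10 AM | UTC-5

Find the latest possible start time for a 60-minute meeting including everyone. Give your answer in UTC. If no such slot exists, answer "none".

Aarav in UTC: 11:00-13:00, 16:00-17:00 (subtract 4h to convert from UTC+4).
Clara in UTC: 12:00-14:00 (add 1h to convert from UTC-1).
Teo in UTC: 11:00-13:00, 18:00-19:00 (subtract 1h to convert from UTC+1).
Carol in UTC: 09:00-10:00, 12:00-14:00 (subtract 4h to convert from UTC+4).
Vera in UTC: 11:00-15:00, 17:00-18:00 (add 1h to convert from UTC-1).
Mei in UTC: 08:00-09:00, 10:00-15:00 (add 5h to convert from UTC-5).
Aarav ∩ Clara: 12:00-13:00.
Aarav ∩ Clara ∩ Teo: 12:00-13:00.
Aarav ∩ Clara ∩ Teo ∩ Carol: 12:00-13:00.
Aarav ∩ Clara ∩ Teo ∩ Carol ∩ Vera: 12:00-13:00.
Aarav ∩ Clara ∩ Teo ∩ Carol ∩ Vera ∩ Mei: 12:00-13:00.
The last common window of at least 60 minutes is 12:00-13:00; a 60-minute meeting can start as late as 12:00 and still end by 13:00.

12:00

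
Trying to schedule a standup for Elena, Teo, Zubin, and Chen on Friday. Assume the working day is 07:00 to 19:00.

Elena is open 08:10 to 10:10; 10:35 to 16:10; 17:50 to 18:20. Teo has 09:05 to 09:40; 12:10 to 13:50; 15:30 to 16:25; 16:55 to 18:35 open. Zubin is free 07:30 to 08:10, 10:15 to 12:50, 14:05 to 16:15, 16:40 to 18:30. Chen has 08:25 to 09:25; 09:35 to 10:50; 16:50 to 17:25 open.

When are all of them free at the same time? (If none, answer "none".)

none

Elena ∩ Teo: 09:05-09:40, 12:10-13:50, 15:30-16:10, 17:50-18:20.
Elena ∩ Teo ∩ Zubin: 12:10-12:50, 15:30-16:10, 17:50-18:20.
Elena ∩ Teo ∩ Zubin ∩ Chen: ∅.
There is no time when everyone is free.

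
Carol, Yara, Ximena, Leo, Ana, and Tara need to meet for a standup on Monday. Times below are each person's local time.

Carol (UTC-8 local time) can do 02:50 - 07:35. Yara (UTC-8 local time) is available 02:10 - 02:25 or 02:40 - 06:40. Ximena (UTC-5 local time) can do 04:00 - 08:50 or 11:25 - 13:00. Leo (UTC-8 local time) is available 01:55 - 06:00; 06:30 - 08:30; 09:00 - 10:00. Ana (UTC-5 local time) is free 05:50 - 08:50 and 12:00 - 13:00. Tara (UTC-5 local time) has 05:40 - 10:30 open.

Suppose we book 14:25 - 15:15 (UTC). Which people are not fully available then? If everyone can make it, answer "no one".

Ana, Leo, Ximena, Yara

Carol in UTC: 10:50-15:35 (add 8h to convert from UTC-8).
Yara in UTC: 10:10-10:25, 10:40-14:40 (add 8h to convert from UTC-8).
Ximena in UTC: 09:00-13:50, 16:25-18:00 (add 5h to convert from UTC-5).
Leo in UTC: 09:55-14:00, 14:30-16:30, 17:00-18:00 (add 8h to convert from UTC-8).
Ana in UTC: 10:50-13:50, 17:00-18:00 (add 5h to convert from UTC-5).
Tara in UTC: 10:40-15:30 (add 5h to convert from UTC-5).
Carol: free for 14:25-15:15. Yara: not fully free for 14:25-15:15. Ximena: not fully free for 14:25-15:15. Leo: not fully free for 14:25-15:15. Ana: not fully free for 14:25-15:15. Tara: free for 14:25-15:15.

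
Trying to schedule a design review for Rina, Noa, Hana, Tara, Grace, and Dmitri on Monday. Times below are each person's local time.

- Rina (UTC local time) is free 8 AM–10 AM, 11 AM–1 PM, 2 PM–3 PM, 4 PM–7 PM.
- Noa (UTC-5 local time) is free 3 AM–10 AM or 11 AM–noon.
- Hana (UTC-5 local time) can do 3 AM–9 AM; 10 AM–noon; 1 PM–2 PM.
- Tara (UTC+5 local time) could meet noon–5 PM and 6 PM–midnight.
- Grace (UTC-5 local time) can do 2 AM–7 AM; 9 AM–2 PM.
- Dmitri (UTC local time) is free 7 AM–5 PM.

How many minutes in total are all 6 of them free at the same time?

240

Rina in UTC: 08:00-10:00, 11:00-13:00, 14:00-15:00, 16:00-19:00.
Noa in UTC: 08:00-15:00, 16:00-17:00 (add 5h to convert from UTC-5).
Hana in UTC: 08:00-14:00, 15:00-17:00, 18:00-19:00 (add 5h to convert from UTC-5).
Tara in UTC: 07:00-12:00, 13:00-19:00 (subtract 5h to convert from UTC+5).
Grace in UTC: 07:00-12:00, 14:00-19:00 (add 5h to convert from UTC-5).
Dmitri in UTC: 07:00-17:00.
Rina ∩ Noa: 08:00-10:00, 11:00-13:00, 14:00-15:00, 16:00-17:00.
Rina ∩ Noa ∩ Hana: 08:00-10:00, 11:00-13:00, 16:00-17:00.
Rina ∩ Noa ∩ Hana ∩ Tara: 08:00-10:00, 11:00-12:00, 16:00-17:00.
Rina ∩ Noa ∩ Hana ∩ Tara ∩ Grace: 08:00-10:00, 11:00-12:00, 16:00-17:00.
Rina ∩ Noa ∩ Hana ∩ Tara ∩ Grace ∩ Dmitri: 08:00-10:00, 11:00-12:00, 16:00-17:00.
Summing the common windows: 120 + 60 + 60 = 240 minutes.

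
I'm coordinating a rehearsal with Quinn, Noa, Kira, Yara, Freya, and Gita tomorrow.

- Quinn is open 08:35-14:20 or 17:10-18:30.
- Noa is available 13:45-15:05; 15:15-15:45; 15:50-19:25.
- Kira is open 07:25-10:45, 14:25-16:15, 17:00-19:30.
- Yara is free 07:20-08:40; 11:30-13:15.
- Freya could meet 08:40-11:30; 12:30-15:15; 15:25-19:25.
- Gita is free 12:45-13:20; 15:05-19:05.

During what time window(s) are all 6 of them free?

Quinn ∩ Noa: 13:45-14:20, 17:10-18:30.
Quinn ∩ Noa ∩ Kira: 17:10-18:30.
Quinn ∩ Noa ∩ Kira ∩ Yara: ∅.
Quinn ∩ Noa ∩ Kira ∩ Yara ∩ Freya: ∅.
Quinn ∩ Noa ∩ Kira ∩ Yara ∩ Freya ∩ Gita: ∅.
There is no time when everyone is free.

none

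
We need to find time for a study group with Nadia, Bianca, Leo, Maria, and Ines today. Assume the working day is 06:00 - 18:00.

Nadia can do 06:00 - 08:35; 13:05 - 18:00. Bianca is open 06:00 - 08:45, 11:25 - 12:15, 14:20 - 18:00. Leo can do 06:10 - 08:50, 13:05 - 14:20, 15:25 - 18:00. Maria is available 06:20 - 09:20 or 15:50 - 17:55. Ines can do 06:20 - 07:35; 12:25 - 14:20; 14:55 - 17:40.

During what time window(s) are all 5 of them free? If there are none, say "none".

06:20-07:35, 15:50-17:40

Nadia ∩ Bianca: 06:00-08:35, 14:20-18:00.
Nadia ∩ Bianca ∩ Leo: 06:10-08:35, 15:25-18:00.
Nadia ∩ Bianca ∩ Leo ∩ Maria: 06:20-08:35, 15:50-17:55.
Nadia ∩ Bianca ∩ Leo ∩ Maria ∩ Ines: 06:20-07:35, 15:50-17:40.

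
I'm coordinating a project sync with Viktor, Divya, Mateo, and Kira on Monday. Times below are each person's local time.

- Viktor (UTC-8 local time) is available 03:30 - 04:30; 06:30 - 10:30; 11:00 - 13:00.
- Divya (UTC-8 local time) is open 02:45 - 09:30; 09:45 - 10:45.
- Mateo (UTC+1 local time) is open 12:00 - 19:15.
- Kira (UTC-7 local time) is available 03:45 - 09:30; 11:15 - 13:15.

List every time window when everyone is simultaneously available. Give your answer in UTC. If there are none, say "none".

11:30-12:30, 14:30-16:30

Viktor in UTC: 11:30-12:30, 14:30-18:30, 19:00-21:00 (add 8h to convert from UTC-8).
Divya in UTC: 10:45-17:30, 17:45-18:45 (add 8h to convert from UTC-8).
Mateo in UTC: 11:00-18:15 (subtract 1h to convert from UTC+1).
Kira in UTC: 10:45-16:30, 18:15-20:15 (add 7h to convert from UTC-7).
Viktor ∩ Divya: 11:30-12:30, 14:30-17:30, 17:45-18:30.
Viktor ∩ Divya ∩ Mateo: 11:30-12:30, 14:30-17:30, 17:45-18:15.
Viktor ∩ Divya ∩ Mateo ∩ Kira: 11:30-12:30, 14:30-16:30.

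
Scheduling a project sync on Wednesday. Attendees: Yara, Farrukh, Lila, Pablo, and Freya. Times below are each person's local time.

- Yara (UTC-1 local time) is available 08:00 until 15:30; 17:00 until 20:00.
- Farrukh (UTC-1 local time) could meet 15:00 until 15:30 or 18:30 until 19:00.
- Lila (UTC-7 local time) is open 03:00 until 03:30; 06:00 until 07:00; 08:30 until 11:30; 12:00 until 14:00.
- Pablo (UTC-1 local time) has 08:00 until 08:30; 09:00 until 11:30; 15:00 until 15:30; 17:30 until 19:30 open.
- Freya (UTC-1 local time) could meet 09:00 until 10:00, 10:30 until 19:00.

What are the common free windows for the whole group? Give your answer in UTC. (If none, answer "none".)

16:00-16:30, 19:30-20:00

Yara in UTC: 09:00-16:30, 18:00-21:00 (add 1h to convert from UTC-1).
Farrukh in UTC: 16:00-16:30, 19:30-20:00 (add 1h to convert from UTC-1).
Lila in UTC: 10:00-10:30, 13:00-14:00, 15:30-18:30, 19:00-21:00 (add 7h to convert from UTC-7).
Pablo in UTC: 09:00-09:30, 10:00-12:30, 16:00-16:30, 18:30-20:30 (add 1h to convert from UTC-1).
Freya in UTC: 10:00-11:00, 11:30-20:00 (add 1h to convert from UTC-1).
Yara ∩ Farrukh: 16:00-16:30, 19:30-20:00.
Yara ∩ Farrukh ∩ Lila: 16:00-16:30, 19:30-20:00.
Yara ∩ Farrukh ∩ Lila ∩ Pablo: 16:00-16:30, 19:30-20:00.
Yara ∩ Farrukh ∩ Lila ∩ Pablo ∩ Freya: 16:00-16:30, 19:30-20:00.
Those are the intersection windows.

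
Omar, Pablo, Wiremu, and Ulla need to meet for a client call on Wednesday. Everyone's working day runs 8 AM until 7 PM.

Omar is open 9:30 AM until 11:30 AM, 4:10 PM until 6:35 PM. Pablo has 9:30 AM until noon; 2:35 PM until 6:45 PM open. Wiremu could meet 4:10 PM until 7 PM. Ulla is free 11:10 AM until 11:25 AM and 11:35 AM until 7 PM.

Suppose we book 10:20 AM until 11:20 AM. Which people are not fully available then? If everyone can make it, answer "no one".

Omar: free for 10:20-11:20. Pablo: free for 10:20-11:20. Wiremu: not fully free for 10:20-11:20. Ulla: not fully free for 10:20-11:20.

Ulla, Wiremu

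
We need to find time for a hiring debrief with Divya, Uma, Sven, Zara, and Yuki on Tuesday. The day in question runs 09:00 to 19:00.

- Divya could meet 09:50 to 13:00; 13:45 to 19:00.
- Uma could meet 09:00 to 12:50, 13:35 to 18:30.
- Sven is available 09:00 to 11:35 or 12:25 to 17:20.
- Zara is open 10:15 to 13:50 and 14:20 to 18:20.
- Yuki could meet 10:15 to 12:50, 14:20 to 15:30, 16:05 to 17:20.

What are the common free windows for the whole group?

10:15-11:35, 12:25-12:50, 14:20-15:30, 16:05-17:20

Divya ∩ Uma: 09:50-12:50, 13:45-18:30.
Divya ∩ Uma ∩ Sven: 09:50-11:35, 12:25-12:50, 13:45-17:20.
Divya ∩ Uma ∩ Sven ∩ Zara: 10:15-11:35, 12:25-12:50, 13:45-13:50, 14:20-17:20.
Divya ∩ Uma ∩ Sven ∩ Zara ∩ Yuki: 10:15-11:35, 12:25-12:50, 14:20-15:30, 16:05-17:20.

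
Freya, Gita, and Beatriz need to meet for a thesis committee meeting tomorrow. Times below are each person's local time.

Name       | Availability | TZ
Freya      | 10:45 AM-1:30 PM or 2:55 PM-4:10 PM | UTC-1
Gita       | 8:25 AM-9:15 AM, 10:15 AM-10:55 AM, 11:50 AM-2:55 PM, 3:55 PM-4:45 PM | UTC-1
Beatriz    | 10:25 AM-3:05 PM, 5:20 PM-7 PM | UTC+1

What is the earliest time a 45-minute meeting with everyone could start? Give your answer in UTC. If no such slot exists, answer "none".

Freya in UTC: 11:45-14:30, 15:55-17:10 (add 1h to convert from UTC-1).
Gita in UTC: 09:25-10:15, 11:15-11:55, 12:50-15:55, 16:55-17:45 (add 1h to convert from UTC-1).
Beatriz in UTC: 09:25-14:05, 16:20-18:00 (subtract 1h to convert from UTC+1).
Freya ∩ Gita: 11:45-11:55, 12:50-14:30, 16:55-17:10.
Freya ∩ Gita ∩ Beatriz: 11:45-11:55, 12:50-14:05, 16:55-17:10.
The first common window of at least 45 minutes is 12:50-14:05, so the earliest start is 12:50.

12:50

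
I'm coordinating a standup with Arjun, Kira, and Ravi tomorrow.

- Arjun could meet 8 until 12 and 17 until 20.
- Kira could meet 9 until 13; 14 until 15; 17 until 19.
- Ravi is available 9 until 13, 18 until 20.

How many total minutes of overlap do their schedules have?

240

Arjun ∩ Kira: 09:00-12:00, 17:00-19:00.
Arjun ∩ Kira ∩ Ravi: 09:00-12:00, 18:00-19:00.
Summing the common windows: 180 + 60 = 240 minutes.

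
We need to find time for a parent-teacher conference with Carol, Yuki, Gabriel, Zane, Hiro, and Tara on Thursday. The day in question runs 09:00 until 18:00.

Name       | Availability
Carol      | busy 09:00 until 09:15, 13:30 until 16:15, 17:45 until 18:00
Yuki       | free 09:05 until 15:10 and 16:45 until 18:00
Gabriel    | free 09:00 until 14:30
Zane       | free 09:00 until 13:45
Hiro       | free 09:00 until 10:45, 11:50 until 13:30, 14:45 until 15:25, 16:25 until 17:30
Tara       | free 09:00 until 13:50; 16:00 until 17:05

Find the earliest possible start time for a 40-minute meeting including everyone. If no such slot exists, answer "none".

Carol free: 09:15-13:30, 16:15-17:45 (invert busy blocks within the working day).
Yuki free: 09:05-15:10, 16:45-18:00.
Gabriel free: 09:00-14:30.
Zane free: 09:00-13:45.
Hiro free: 09:00-10:45, 11:50-13:30, 14:45-15:25, 16:25-17:30.
Tara free: 09:00-13:50, 16:00-17:05.
Carol ∩ Yuki: 09:15-13:30, 16:45-17:45.
Carol ∩ Yuki ∩ Gabriel: 09:15-13:30.
Carol ∩ Yuki ∩ Gabriel ∩ Zane: 09:15-13:30.
Carol ∩ Yuki ∩ Gabriel ∩ Zane ∩ Hiro: 09:15-10:45, 11:50-13:30.
Carol ∩ Yuki ∩ Gabriel ∩ Zane ∩ Hiro ∩ Tara: 09:15-10:45, 11:50-13:30.
So the common availability across everyone is 09:15-10:45, 11:50-13:30.
The first common window of at least 40 minutes is 09:15-10:45, so the earliest start is 09:15.

09:15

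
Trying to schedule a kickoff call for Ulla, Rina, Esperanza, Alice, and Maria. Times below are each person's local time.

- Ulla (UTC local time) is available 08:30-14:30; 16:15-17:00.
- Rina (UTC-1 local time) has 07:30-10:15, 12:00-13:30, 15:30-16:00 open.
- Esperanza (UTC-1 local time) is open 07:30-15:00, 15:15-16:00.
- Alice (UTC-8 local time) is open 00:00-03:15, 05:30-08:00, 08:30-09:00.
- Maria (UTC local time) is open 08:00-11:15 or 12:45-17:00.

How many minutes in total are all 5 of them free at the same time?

Ulla in UTC: 08:30-14:30, 16:15-17:00.
Rina in UTC: 08:30-11:15, 13:00-14:30, 16:30-17:00 (add 1h to convert from UTC-1).
Esperanza in UTC: 08:30-16:00, 16:15-17:00 (add 1h to convert from UTC-1).
Alice in UTC: 08:00-11:15, 13:30-16:00, 16:30-17:00 (add 8h to convert from UTC-8).
Maria in UTC: 08:00-11:15, 12:45-17:00.
Ulla ∩ Rina: 08:30-11:15, 13:00-14:30, 16:30-17:00.
Ulla ∩ Rina ∩ Esperanza: 08:30-11:15, 13:00-14:30, 16:30-17:00.
Ulla ∩ Rina ∩ Esperanza ∩ Alice: 08:30-11:15, 13:30-14:30, 16:30-17:00.
Ulla ∩ Rina ∩ Esperanza ∩ Alice ∩ Maria: 08:30-11:15, 13:30-14:30, 16:30-17:00.
Summing the common windows: 165 + 60 + 30 = 255 minutes.

255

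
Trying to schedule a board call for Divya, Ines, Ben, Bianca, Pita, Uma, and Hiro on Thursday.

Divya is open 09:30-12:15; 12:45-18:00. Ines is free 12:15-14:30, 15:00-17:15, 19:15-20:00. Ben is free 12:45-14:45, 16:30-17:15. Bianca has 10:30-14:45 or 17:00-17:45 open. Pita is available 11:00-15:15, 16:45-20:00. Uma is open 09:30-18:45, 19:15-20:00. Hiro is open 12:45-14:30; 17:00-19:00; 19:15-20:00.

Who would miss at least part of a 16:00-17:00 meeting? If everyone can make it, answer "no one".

Divya: free for 16:00-17:00. Ines: free for 16:00-17:00. Ben: not fully free for 16:00-17:00. Bianca: not fully free for 16:00-17:00. Pita: not fully free for 16:00-17:00. Uma: free for 16:00-17:00. Hiro: not fully free for 16:00-17:00.

Ben, Bianca, Hiro, Pita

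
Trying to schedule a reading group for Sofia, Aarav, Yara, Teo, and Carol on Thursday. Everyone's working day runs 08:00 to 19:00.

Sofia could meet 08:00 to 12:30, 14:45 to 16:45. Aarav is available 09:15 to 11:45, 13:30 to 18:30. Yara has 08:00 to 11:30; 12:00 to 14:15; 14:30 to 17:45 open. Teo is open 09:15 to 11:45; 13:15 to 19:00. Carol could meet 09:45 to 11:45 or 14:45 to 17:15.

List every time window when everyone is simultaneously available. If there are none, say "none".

09:45-11:30, 14:45-16:45

Sofia ∩ Aarav: 09:15-11:45, 14:45-16:45.
Sofia ∩ Aarav ∩ Yara: 09:15-11:30, 14:45-16:45.
Sofia ∩ Aarav ∩ Yara ∩ Teo: 09:15-11:30, 14:45-16:45.
Sofia ∩ Aarav ∩ Yara ∩ Teo ∩ Carol: 09:45-11:30, 14:45-16:45.
Those are the intersection windows.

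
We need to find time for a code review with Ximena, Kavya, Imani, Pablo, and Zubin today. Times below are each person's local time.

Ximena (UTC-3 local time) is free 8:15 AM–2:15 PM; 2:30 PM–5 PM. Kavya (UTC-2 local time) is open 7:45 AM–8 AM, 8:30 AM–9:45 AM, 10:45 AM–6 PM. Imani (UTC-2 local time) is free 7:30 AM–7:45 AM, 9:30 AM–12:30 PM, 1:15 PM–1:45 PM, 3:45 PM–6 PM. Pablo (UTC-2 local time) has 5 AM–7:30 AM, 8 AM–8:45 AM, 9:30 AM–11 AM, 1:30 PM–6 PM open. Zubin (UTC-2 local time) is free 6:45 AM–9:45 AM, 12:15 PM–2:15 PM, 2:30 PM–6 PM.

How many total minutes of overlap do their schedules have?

165

Ximena in UTC: 11:15-17:15, 17:30-20:00 (add 3h to convert from UTC-3).
Kavya in UTC: 09:45-10:00, 10:30-11:45, 12:45-20:00 (add 2h to convert from UTC-2).
Imani in UTC: 09:30-09:45, 11:30-14:30, 15:15-15:45, 17:45-20:00 (add 2h to convert from UTC-2).
Pablo in UTC: 07:00-09:30, 10:00-10:45, 11:30-13:00, 15:30-20:00 (add 2h to convert from UTC-2).
Zubin in UTC: 08:45-11:45, 14:15-16:15, 16:30-20:00 (add 2h to convert from UTC-2).
Ximena ∩ Kavya: 11:15-11:45, 12:45-17:15, 17:30-20:00.
Ximena ∩ Kavya ∩ Imani: 11:30-11:45, 12:45-14:30, 15:15-15:45, 17:45-20:00.
Ximena ∩ Kavya ∩ Imani ∩ Pablo: 11:30-11:45, 12:45-13:00, 15:30-15:45, 17:45-20:00.
Ximena ∩ Kavya ∩ Imani ∩ Pablo ∩ Zubin: 11:30-11:45, 15:30-15:45, 17:45-20:00.
So the common availability across everyone is 11:30-11:45, 15:30-15:45, 17:45-20:00.
Summing the common windows: 15 + 15 + 135 = 165 minutes.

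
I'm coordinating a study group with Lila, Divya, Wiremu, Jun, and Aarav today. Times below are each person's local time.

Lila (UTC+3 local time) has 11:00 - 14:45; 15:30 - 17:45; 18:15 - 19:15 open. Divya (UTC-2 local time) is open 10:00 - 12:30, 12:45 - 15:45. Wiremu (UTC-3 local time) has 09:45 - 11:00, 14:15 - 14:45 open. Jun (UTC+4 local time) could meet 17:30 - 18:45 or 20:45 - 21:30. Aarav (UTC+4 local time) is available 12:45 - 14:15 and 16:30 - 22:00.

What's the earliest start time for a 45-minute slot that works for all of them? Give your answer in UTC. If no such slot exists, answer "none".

Lila in UTC: 08:00-11:45, 12:30-14:45, 15:15-16:15 (subtract 3h to convert from UTC+3).
Divya in UTC: 12:00-14:30, 14:45-17:45 (add 2h to convert from UTC-2).
Wiremu in UTC: 12:45-14:00, 17:15-17:45 (add 3h to convert from UTC-3).
Jun in UTC: 13:30-14:45, 16:45-17:30 (subtract 4h to convert from UTC+4).
Aarav in UTC: 08:45-10:15, 12:30-18:00 (subtract 4h to convert from UTC+4).
Lila ∩ Divya: 12:30-14:30, 15:15-16:15.
Lila ∩ Divya ∩ Wiremu: 12:45-14:00.
Lila ∩ Divya ∩ Wiremu ∩ Jun: 13:30-14:00.
Lila ∩ Divya ∩ Wiremu ∩ Jun ∩ Aarav: 13:30-14:00.
No common window is at least 45 minutes long.

none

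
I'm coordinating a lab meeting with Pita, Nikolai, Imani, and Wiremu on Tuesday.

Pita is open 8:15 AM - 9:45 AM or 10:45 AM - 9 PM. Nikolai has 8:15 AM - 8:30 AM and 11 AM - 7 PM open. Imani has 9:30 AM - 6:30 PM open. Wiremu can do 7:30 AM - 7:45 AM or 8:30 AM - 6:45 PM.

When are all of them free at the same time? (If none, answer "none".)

11:00-18:30

Pita ∩ Nikolai: 08:15-08:30, 11:00-19:00.
Pita ∩ Nikolai ∩ Imani: 11:00-18:30.
Pita ∩ Nikolai ∩ Imani ∩ Wiremu: 11:00-18:30.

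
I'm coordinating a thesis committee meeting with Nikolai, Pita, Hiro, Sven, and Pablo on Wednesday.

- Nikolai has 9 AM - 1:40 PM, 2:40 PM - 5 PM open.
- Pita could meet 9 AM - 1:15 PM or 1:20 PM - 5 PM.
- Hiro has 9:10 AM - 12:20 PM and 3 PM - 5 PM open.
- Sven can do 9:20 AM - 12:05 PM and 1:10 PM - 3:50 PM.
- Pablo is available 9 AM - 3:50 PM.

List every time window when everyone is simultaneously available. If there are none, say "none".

Nikolai ∩ Pita: 09:00-13:15, 13:20-13:40, 14:40-17:00.
Nikolai ∩ Pita ∩ Hiro: 09:10-12:20, 15:00-17:00.
Nikolai ∩ Pita ∩ Hiro ∩ Sven: 09:20-12:05, 15:00-15:50.
Nikolai ∩ Pita ∩ Hiro ∩ Sven ∩ Pablo: 09:20-12:05, 15:00-15:50.

09:20-12:05, 15:00-15:50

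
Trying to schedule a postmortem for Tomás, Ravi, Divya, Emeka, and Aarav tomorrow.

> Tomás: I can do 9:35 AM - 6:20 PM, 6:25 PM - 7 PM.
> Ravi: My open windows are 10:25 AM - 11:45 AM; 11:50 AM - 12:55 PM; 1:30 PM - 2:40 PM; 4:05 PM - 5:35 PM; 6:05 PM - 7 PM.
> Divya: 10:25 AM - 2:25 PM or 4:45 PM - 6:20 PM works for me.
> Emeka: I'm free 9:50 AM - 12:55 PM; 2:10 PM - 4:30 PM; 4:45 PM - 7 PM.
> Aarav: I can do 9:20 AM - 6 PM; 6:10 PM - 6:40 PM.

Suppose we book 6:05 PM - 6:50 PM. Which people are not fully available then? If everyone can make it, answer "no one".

Tomás: not fully free for 18:05-18:50. Ravi: free for 18:05-18:50. Divya: not fully free for 18:05-18:50. Emeka: free for 18:05-18:50. Aarav: not fully free for 18:05-18:50.

Aarav, Divya, Tomás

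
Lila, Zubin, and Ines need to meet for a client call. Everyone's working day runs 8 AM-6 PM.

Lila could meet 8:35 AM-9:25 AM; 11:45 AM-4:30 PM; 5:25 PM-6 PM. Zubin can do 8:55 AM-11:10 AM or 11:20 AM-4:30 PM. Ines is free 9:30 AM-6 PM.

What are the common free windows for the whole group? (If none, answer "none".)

Lila ∩ Zubin: 08:55-09:25, 11:45-16:30.
Lila ∩ Zubin ∩ Ines: 11:45-16:30.
Those are the intersection windows.

11:45-16:30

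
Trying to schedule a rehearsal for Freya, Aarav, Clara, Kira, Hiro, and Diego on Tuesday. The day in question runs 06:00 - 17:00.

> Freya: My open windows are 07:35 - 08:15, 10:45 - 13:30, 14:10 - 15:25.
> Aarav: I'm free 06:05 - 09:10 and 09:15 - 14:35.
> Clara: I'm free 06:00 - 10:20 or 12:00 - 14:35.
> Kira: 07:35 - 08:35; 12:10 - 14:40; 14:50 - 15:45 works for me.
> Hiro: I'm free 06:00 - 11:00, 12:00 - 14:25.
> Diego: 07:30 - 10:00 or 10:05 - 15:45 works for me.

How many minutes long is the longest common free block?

Freya ∩ Aarav: 07:35-08:15, 10:45-13:30, 14:10-14:35.
Freya ∩ Aarav ∩ Clara: 07:35-08:15, 12:00-13:30, 14:10-14:35.
Freya ∩ Aarav ∩ Clara ∩ Kira: 07:35-08:15, 12:10-13:30, 14:10-14:35.
Freya ∩ Aarav ∩ Clara ∩ Kira ∩ Hiro: 07:35-08:15, 12:10-13:30, 14:10-14:25.
Freya ∩ Aarav ∩ Clara ∩ Kira ∩ Hiro ∩ Diego: 07:35-08:15, 12:10-13:30, 14:10-14:25.
So the common availability across everyone is 07:35-08:15, 12:10-13:30, 14:10-14:25.
The longest is 12:10-13:30 at 80 minutes.

80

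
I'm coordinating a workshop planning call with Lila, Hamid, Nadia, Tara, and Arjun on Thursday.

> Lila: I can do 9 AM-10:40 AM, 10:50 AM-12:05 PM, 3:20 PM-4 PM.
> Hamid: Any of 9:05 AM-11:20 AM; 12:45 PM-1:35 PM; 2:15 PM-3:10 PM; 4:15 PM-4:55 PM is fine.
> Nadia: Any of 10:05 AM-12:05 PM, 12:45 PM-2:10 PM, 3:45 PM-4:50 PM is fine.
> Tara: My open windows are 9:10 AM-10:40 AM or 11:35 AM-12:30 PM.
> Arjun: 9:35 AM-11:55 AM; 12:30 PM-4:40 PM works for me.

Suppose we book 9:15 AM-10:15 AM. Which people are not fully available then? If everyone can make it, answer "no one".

Arjun, Nadia

Lila: free for 09:15-10:15. Hamid: free for 09:15-10:15. Nadia: not fully free for 09:15-10:15. Tara: free for 09:15-10:15. Arjun: not fully free for 09:15-10:15.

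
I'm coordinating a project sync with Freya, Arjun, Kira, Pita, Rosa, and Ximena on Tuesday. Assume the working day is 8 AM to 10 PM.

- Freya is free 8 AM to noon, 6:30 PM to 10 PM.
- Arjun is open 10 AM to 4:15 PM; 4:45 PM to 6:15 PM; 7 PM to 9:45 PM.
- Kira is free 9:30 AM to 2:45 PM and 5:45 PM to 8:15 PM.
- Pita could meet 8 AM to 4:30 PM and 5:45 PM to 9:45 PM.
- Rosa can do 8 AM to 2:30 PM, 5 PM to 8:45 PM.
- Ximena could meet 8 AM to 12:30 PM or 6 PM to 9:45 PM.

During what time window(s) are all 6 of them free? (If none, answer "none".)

10:00-12:00, 19:00-20:15

Freya ∩ Arjun: 10:00-12:00, 19:00-21:45.
Freya ∩ Arjun ∩ Kira: 10:00-12:00, 19:00-20:15.
Freya ∩ Arjun ∩ Kira ∩ Pita: 10:00-12:00, 19:00-20:15.
Freya ∩ Arjun ∩ Kira ∩ Pita ∩ Rosa: 10:00-12:00, 19:00-20:15.
Freya ∩ Arjun ∩ Kira ∩ Pita ∩ Rosa ∩ Ximena: 10:00-12:00, 19:00-20:15.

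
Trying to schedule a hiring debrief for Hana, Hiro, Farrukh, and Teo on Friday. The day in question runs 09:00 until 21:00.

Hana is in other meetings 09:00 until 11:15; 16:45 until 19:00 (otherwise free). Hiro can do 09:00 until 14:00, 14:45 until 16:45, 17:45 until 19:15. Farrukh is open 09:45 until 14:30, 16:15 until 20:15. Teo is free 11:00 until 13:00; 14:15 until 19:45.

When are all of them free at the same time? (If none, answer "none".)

11:15-13:00, 16:15-16:45, 19:00-19:15

Hana free: 11:15-16:45, 19:00-21:00 (invert busy blocks within the working day).
Hiro free: 09:00-14:00, 14:45-16:45, 17:45-19:15.
Farrukh free: 09:45-14:30, 16:15-20:15.
Teo free: 11:00-13:00, 14:15-19:45.
Hana ∩ Hiro: 11:15-14:00, 14:45-16:45, 19:00-19:15.
Hana ∩ Hiro ∩ Farrukh: 11:15-14:00, 16:15-16:45, 19:00-19:15.
Hana ∩ Hiro ∩ Farrukh ∩ Teo: 11:15-13:00, 16:15-16:45, 19:00-19:15.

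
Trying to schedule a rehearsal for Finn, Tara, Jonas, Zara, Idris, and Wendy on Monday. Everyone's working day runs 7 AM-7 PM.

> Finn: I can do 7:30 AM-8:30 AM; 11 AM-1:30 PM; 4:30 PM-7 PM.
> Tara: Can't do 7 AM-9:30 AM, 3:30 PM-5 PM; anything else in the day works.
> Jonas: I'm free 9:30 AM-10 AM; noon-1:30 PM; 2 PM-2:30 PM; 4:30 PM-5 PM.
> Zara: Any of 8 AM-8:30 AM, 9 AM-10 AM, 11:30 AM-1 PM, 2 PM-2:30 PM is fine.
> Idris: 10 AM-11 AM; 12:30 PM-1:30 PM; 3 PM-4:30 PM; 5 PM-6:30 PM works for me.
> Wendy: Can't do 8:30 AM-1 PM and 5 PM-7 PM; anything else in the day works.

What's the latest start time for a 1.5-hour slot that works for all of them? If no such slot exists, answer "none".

Finn free: 07:30-08:30, 11:00-13:30, 16:30-19:00.
Tara free: 09:30-15:30, 17:00-19:00 (invert busy blocks within the working day).
Jonas free: 09:30-10:00, 12:00-13:30, 14:00-14:30, 16:30-17:00.
Zara free: 08:00-08:30, 09:00-10:00, 11:30-13:00, 14:00-14:30.
Idris free: 10:00-11:00, 12:30-13:30, 15:00-16:30, 17:00-18:30.
Wendy free: 07:00-08:30, 13:00-17:00 (invert busy blocks within the working day).
Finn ∩ Tara: 11:00-13:30, 17:00-19:00.
Finn ∩ Tara ∩ Jonas: 12:00-13:30.
Finn ∩ Tara ∩ Jonas ∩ Zara: 12:00-13:00.
Finn ∩ Tara ∩ Jonas ∩ Zara ∩ Idris: 12:30-13:00.
Finn ∩ Tara ∩ Jonas ∩ Zara ∩ Idris ∩ Wendy: ∅.
There is no time when everyone is free.
No common window is at least 90 minutes long.

none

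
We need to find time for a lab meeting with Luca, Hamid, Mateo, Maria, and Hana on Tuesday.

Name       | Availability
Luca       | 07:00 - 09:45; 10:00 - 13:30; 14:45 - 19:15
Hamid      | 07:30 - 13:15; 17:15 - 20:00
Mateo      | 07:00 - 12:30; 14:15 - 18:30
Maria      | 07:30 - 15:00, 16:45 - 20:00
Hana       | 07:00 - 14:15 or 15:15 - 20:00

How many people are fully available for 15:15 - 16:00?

3

Luca, Mateo, and Hana can make the full 15:15-16:00 slot — that's 3.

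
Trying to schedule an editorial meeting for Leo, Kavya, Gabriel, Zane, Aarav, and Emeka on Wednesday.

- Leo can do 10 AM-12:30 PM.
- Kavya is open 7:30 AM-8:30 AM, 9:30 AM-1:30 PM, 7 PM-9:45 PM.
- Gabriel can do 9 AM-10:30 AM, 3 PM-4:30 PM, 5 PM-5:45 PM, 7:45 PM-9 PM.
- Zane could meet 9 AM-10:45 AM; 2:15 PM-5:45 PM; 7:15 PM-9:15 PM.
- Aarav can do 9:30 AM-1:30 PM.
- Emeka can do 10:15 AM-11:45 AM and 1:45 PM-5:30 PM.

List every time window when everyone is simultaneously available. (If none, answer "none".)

10:15-10:30

Leo ∩ Kavya: 10:00-12:30.
Leo ∩ Kavya ∩ Gabriel: 10:00-10:30.
Leo ∩ Kavya ∩ Gabriel ∩ Zane: 10:00-10:30.
Leo ∩ Kavya ∩ Gabriel ∩ Zane ∩ Aarav: 10:00-10:30.
Leo ∩ Kavya ∩ Gabriel ∩ Zane ∩ Aarav ∩ Emeka: 10:15-10:30.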